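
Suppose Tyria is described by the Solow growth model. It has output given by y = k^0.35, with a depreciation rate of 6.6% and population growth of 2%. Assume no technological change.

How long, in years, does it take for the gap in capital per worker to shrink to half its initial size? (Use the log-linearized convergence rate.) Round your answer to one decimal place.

Near the steady state the convergence rate is λ = (1 − α)(n + δ).
λ = (1 − 0.35) × 0.086 = 0.65 × 0.086 = 0.0559
Half-life = ln 2 / λ = 0.6931 / 0.0559 ≈ 12.40 years

half-life ≈ 12.4 years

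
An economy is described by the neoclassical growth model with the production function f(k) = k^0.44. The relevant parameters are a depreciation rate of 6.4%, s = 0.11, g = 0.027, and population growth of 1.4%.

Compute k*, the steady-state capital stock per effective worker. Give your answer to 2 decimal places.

Steady state requires s·f(k) = (n + g + δ)·k, i.e. s·k^α = (n + g + δ)·k.
Dividing both sides by k: k^(1−α) = s / (n + g + δ).
k^0.56 = 0.11 / (0.014 + 0.027 + 0.064) = 0.11 / 0.105 = 1.0476
k* = 1.0476^(1/0.56) ≈ 1.0866

k* = 1.09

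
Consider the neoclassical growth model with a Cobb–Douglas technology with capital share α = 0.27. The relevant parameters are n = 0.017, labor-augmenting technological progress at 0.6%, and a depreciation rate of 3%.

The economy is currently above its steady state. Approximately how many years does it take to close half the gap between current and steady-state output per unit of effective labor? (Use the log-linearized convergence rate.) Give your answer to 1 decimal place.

about 17.9 years

Near the steady state the convergence rate is λ = (1 − α)(n + g + δ).
λ = (1 − 0.27) × 0.053 = 0.73 × 0.053 = 0.03869
Half-life = ln 2 / λ = 0.6931 / 0.03869 ≈ 17.91 years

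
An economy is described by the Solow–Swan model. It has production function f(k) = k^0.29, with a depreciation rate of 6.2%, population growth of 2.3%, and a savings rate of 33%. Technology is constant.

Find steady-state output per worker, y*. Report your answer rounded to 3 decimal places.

Steady state requires s·f(k) = (n + δ)·k, i.e. s·k^α = (n + δ)·k.
Rearranging, k^(1−α) = s / (n + δ).
k^0.71 = 0.33 / (0.023 + 0.062) = 0.33 / 0.085 = 3.8824
k* = 3.8824^(1/0.71) ≈ 6.7565
y* = (k*)^α = 6.7565^0.29 ≈ 1.7403

y* = 1.740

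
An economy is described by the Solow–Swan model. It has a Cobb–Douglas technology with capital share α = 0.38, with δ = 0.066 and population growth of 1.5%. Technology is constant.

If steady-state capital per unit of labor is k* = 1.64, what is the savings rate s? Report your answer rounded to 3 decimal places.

s ≈ 0.110

At the steady state, Δk = 0, so s·k^α = (n + δ)·k.
So s / (n + δ) = (k*)^(1−α) = 1.64^0.62 = 1.3589.
Therefore s = 1.3589 × (n + δ) = 1.3589 × 0.081 = 0.1101.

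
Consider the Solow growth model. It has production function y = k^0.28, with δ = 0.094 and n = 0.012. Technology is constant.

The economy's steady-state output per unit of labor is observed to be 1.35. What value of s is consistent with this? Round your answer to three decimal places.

In steady state, investment equals break-even investment: s·k^α = (n + δ)·k.
Since y* = [s/(n + δ)]^(α/(1−α)), we have s/(n + δ) = (y*)^((1−α)/α) = 1.35^2.5714 = 2.1634.
Therefore s = 2.1634 × (n + δ) = 2.1634 × 0.106 = 0.2293.

s ≈ 0.229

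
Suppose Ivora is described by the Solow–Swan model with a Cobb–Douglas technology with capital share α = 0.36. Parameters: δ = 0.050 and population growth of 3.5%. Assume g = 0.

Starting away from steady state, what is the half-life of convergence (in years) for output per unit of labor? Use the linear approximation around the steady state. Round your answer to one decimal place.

t_½ ≈ 12.7 years

Near the steady state the convergence rate is λ = (1 − α)(n + δ).
λ = (1 − 0.36) × 0.085 = 0.64 × 0.085 = 0.0544
Half-life = ln 2 / λ = 0.6931 / 0.0544 ≈ 12.74 years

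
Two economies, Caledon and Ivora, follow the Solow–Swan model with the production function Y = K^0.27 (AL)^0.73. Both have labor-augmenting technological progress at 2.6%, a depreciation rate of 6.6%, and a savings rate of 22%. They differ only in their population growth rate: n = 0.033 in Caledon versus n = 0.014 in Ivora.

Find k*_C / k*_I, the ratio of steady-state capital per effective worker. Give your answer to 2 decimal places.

k*_C / k*_I ≈ 0.80

Steady-state k* = [s/(n + g + δ)]^(1/(1−α)), so the ratio is [ (s_C/(n + g + δ)_C) / (s_I/(n + g + δ)_I) ]^1.3699.
s_C/(n + g + δ)_C = 0.22/0.125 = 1.7600; s_I/(n + g + δ)_I = 0.22/0.106 = 2.0755.
Ratio = (1.7600/2.0755)^1.3699 = 0.8480^1.3699 ≈ 0.7978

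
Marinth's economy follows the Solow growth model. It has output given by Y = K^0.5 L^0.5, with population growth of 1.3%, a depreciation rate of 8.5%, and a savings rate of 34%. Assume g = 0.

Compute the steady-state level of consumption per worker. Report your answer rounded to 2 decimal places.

c* ≈ 2.29

Steady state requires s·f(k) = (n + δ)·k, i.e. s·k^α = (n + δ)·k.
Rearranging, k^(1−α) = s / (n + δ).
k^0.5 = 0.34 / (0.013 + 0.085) = 0.34 / 0.098 = 3.4694
k* = 3.4694^(1/0.5) ≈ 12.0367
y* = (k*)^α = 12.0367^0.5 ≈ 3.4694
c* = (1 − s)·y* = (1 − 0.34) × 3.4694 ≈ 2.2898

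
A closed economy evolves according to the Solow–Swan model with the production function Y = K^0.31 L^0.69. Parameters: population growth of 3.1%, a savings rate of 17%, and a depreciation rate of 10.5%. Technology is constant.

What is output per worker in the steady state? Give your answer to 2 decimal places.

y* ≈ 1.11

Steady state requires s·f(k) = (n + δ)·k, i.e. s·k^α = (n + δ)·k.
Dividing both sides by k: k^(1−α) = s / (n + δ).
k^0.69 = 0.17 / (0.031 + 0.105) = 0.17 / 0.136 = 1.2500
k* = 1.2500^(1/0.69) ≈ 1.3818
y* = (k*)^α = 1.3818^0.31 ≈ 1.1054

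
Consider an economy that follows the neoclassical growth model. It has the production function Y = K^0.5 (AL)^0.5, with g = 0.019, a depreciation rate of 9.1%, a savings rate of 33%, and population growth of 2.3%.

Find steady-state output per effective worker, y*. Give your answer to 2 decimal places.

y* = 2.48

At the steady state, Δk = 0, so s·k^α = (n + g + δ)·k.
Dividing both sides by k: k^(1−α) = s / (n + g + δ).
k^0.5 = 0.33 / (0.023 + 0.019 + 0.091) = 0.33 / 0.133 = 2.4812
k* = 2.4812^(1/0.5) ≈ 6.1564
y* = (k*)^α = 6.1564^0.5 ≈ 2.4812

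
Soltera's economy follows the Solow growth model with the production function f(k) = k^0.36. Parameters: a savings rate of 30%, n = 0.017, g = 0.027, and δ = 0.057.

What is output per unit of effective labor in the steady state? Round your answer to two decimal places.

At the steady state, Δk = 0, so s·k^α = (n + g + δ)·k.
Rearranging, k^(1−α) = s / (n + g + δ).
k^0.64 = 0.30 / (0.017 + 0.027 + 0.057) = 0.30 / 0.101 = 2.9703
k* = 2.9703^(1/0.64) ≈ 5.4796
y* = (k*)^α = 5.4796^0.36 ≈ 1.8448

y* ≈ 1.84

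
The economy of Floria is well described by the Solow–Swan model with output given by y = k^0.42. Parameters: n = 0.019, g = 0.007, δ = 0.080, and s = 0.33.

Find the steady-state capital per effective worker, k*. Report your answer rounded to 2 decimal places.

In steady state, investment equals break-even investment: s·k^α = (n + g + δ)·k.
Dividing both sides by k: k^(1−α) = s / (n + g + δ).
k^0.58 = 0.33 / (0.019 + 0.007 + 0.080) = 0.33 / 0.106 = 3.1132
k* = 3.1132^(1/0.58) ≈ 7.0853

k* ≈ 7.09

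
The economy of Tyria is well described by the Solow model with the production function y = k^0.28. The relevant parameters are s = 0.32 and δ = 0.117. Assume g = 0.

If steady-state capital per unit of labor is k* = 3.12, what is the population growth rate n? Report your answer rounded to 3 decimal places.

In steady state, investment equals break-even investment: s·k^α = (n + δ)·k.
So s / (n + δ) = (k*)^(1−α) = 3.12^0.72 = 2.2688.
Therefore n + δ = s / 2.2688 = 0.32 / 2.2688 = 0.1410, so n = 0.1410 − 0.117 = 0.0240.

n ≈ 0.024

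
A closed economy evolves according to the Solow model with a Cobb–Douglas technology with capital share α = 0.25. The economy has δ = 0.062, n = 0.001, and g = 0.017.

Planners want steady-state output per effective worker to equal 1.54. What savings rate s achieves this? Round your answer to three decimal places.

s ≈ 0.292

Steady state requires s·f(k) = (n + g + δ)·k, i.e. s·k^α = (n + g + δ)·k.
Since y* = [s/(n + g + δ)]^(α/(1−α)), we have s/(n + g + δ) = (y*)^((1−α)/α) = 1.54^3 = 3.6523.
Therefore s = 3.6523 × (n + g + δ) = 3.6523 × 0.080 = 0.2922.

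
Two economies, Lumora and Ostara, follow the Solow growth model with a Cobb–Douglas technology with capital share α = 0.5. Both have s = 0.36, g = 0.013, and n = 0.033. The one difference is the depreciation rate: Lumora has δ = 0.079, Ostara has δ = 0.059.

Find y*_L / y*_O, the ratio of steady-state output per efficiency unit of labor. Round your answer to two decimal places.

Steady-state y* = [s/(n + g + δ)]^(α/(1−α)), so the ratio is [ (s_L/(n + g + δ)_L) / (s_O/(n + g + δ)_O) ]^1.
s_L/(n + g + δ)_L = 0.36/0.125 = 2.8800; s_O/(n + g + δ)_O = 0.36/0.105 = 3.4286.
Ratio = (2.8800/3.4286)^1 = 0.8400^1 ≈ 0.8400

y*_L / y*_O ≈ 0.84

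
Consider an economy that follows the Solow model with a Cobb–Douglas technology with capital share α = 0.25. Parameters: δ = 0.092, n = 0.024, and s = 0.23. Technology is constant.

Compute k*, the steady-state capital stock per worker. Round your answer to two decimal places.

In steady state, investment equals break-even investment: s·k^α = (n + δ)·k.
Dividing both sides by k: k^(1−α) = s / (n + δ).
k^0.75 = 0.23 / (0.024 + 0.092) = 0.23 / 0.116 = 1.9828
k* = 1.9828^(1/0.75) ≈ 2.4910

k* ≈ 2.49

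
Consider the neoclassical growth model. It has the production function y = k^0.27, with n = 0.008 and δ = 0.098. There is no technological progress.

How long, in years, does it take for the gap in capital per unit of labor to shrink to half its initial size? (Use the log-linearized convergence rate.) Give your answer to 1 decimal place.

about 9.0 years

Near the steady state the convergence rate is λ = (1 − α)(n + δ).
λ = (1 − 0.27) × 0.106 = 0.73 × 0.106 = 0.07738
Half-life = ln 2 / λ = 0.6931 / 0.07738 ≈ 8.96 years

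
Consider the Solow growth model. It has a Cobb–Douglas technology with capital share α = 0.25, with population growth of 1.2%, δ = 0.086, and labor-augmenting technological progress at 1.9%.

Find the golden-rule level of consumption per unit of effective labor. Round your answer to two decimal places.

c_gold ≈ 0.97

At the golden rule, f'(k) = n + g + δ, so α·k^(α−1) = n + g + δ and k_gold = (α/(n + g + δ))^(1/(1−α)).
k_gold = (0.25/0.117)^(1/0.75) = 2.1368^1.3333 ≈ 2.7522
c_gold = f(k_gold) − (n + g + δ)·k_gold = 1.2880 − 0.117×2.7522 ≈ 0.9660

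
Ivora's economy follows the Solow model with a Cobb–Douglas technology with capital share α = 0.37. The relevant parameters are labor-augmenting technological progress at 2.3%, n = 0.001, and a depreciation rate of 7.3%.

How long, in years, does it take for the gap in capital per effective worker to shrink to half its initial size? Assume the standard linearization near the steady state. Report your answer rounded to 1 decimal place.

Near the steady state the convergence rate is λ = (1 − α)(n + g + δ).
λ = (1 − 0.37) × 0.097 = 0.63 × 0.097 = 0.06111
Half-life = ln 2 / λ = 0.6931 / 0.06111 ≈ 11.34 years

about 11.3 years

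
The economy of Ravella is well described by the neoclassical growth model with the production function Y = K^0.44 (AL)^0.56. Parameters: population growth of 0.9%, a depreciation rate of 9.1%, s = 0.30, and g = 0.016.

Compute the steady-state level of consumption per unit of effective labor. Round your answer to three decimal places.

Steady state requires s·f(k) = (n + g + δ)·k, i.e. s·k^α = (n + g + δ)·k.
Dividing both sides by k: k^(1−α) = s / (n + g + δ).
k^0.56 = 0.30 / (0.009 + 0.016 + 0.091) = 0.30 / 0.116 = 2.5862
k* = 2.5862^(1/0.56) ≈ 5.4563
y* = (k*)^α = 5.4563^0.44 ≈ 2.1098
c* = (1 − s)·y* = (1 − 0.30) × 2.1098 ≈ 1.4769

c* = 1.477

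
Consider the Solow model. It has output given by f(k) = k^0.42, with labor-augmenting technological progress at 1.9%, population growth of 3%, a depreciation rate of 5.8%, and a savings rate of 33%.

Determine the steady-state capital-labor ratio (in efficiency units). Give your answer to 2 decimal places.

k* ≈ 6.97

At the steady state, Δk = 0, so s·k^α = (n + g + δ)·k.
Rearranging, k^(1−α) = s / (n + g + δ).
k^0.58 = 0.33 / (0.030 + 0.019 + 0.058) = 0.33 / 0.107 = 3.0841
k* = 3.0841^(1/0.58) ≈ 6.9715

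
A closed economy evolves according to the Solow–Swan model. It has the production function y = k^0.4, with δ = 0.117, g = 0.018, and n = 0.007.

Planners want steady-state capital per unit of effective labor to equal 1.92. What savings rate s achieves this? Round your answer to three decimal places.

Steady state requires s·f(k) = (n + g + δ)·k, i.e. s·k^α = (n + g + δ)·k.
So s / (n + g + δ) = (k*)^(1−α) = 1.92^0.6 = 1.4790.
Therefore s = 1.4790 × (n + g + δ) = 1.4790 × 0.142 = 0.2100.

s ≈ 0.210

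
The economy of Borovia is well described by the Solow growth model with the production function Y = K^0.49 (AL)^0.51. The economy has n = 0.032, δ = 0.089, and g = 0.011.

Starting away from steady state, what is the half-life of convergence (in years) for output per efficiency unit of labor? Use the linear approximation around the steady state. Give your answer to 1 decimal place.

Near the steady state the convergence rate is λ = (1 − α)(n + g + δ).
λ = (1 − 0.49) × 0.132 = 0.51 × 0.132 = 0.06732
Half-life = ln 2 / λ = 0.6931 / 0.06732 ≈ 10.30 years

t_½ ≈ 10.3 years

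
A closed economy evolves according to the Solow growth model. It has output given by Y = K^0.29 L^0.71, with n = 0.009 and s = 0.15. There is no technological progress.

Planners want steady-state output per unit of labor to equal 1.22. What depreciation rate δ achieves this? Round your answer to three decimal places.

Steady state requires s·f(k) = (n + δ)·k, i.e. s·k^α = (n + δ)·k.
Since y* = [s/(n + δ)]^(α/(1−α)), we have s/(n + δ) = (y*)^((1−α)/α) = 1.22^2.4483 = 1.6272.
Therefore n + δ = s / 1.6272 = 0.15 / 1.6272 = 0.0922, so δ = 0.0922 − 0.009 = 0.0832.

δ ≈ 0.083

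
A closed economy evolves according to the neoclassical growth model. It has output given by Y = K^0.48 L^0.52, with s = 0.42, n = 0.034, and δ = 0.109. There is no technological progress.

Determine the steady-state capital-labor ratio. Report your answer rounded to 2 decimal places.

k* ≈ 7.94

At the steady state, Δk = 0, so s·k^α = (n + δ)·k.
Dividing both sides by k: k^(1−α) = s / (n + δ).
k^0.52 = 0.42 / (0.034 + 0.109) = 0.42 / 0.143 = 2.9371
k* = 2.9371^(1/0.52) ≈ 7.9404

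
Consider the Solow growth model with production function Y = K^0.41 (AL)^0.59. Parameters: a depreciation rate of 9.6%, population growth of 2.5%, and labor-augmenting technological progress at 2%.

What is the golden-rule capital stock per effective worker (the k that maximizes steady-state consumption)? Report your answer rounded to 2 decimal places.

The golden rule sets f'(k) = n + g + δ, i.e. α·k^(α−1) = n + g + δ.
So k^(1−α) = α / (n + g + δ) = 0.41 / 0.141 = 2.9078.
k_gold = 2.9078^(1/0.59) ≈ 6.1052

k_gold ≈ 6.11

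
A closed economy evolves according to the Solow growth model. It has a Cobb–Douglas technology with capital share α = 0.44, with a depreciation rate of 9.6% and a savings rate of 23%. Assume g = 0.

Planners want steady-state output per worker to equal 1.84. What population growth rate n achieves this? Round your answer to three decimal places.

n ≈ 0.010

At the steady state, Δk = 0, so s·k^α = (n + δ)·k.
Since y* = [s/(n + δ)]^(α/(1−α)), we have s/(n + δ) = (y*)^((1−α)/α) = 1.84^1.2727 = 2.1729.
Therefore n + δ = s / 2.1729 = 0.23 / 2.1729 = 0.1058, so n = 0.1058 − 0.096 = 0.0098.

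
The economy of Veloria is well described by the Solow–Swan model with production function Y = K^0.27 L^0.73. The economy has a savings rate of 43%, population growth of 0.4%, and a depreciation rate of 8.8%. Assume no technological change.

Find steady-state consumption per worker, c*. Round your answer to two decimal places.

c* ≈ 1.01

At the steady state, Δk = 0, so s·k^α = (n + δ)·k.
Dividing both sides by k: k^(1−α) = s / (n + δ).
k^0.73 = 0.43 / (0.004 + 0.088) = 0.43 / 0.092 = 4.6739
k* = 4.6739^(1/0.73) ≈ 8.2674
y* = (k*)^α = 8.2674^0.27 ≈ 1.7688
c* = (1 − s)·y* = (1 − 0.43) × 1.7688 ≈ 1.0082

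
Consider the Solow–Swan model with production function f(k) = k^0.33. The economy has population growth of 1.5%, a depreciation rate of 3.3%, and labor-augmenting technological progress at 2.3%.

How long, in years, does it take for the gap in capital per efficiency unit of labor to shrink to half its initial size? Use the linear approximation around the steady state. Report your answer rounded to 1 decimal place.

Near the steady state the convergence rate is λ = (1 − α)(n + g + δ).
λ = (1 − 0.33) × 0.071 = 0.67 × 0.071 = 0.04757
Half-life = ln 2 / λ = 0.6931 / 0.04757 ≈ 14.57 years

about 14.6 years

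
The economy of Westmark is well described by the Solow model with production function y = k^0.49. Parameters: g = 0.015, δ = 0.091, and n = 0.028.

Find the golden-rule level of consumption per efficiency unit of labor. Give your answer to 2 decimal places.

At the golden rule, f'(k) = n + g + δ, so α·k^(α−1) = n + g + δ and k_gold = (α/(n + g + δ))^(1/(1−α)).
k_gold = (0.49/0.134)^(1/0.51) = 3.6567^1.9608 ≈ 12.7088
c_gold = f(k_gold) − (n + g + δ)·k_gold = 3.4755 − 0.134×12.7088 ≈ 1.7725

c_gold ≈ 1.77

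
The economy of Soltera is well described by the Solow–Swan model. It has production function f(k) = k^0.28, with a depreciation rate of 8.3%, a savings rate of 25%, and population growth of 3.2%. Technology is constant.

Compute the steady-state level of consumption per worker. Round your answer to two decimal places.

At the steady state, Δk = 0, so s·k^α = (n + δ)·k.
Rearranging, k^(1−α) = s / (n + δ).
k^0.72 = 0.25 / (0.032 + 0.083) = 0.25 / 0.115 = 2.1739
k* = 2.1739^(1/0.72) ≈ 2.9403
y* = (k*)^α = 2.9403^0.28 ≈ 1.3525
c* = (1 − s)·y* = (1 − 0.25) × 1.3525 ≈ 1.0144

c* ≈ 1.01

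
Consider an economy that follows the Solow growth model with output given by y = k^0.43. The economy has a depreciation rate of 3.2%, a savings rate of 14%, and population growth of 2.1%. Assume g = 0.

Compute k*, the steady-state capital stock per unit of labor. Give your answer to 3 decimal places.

At the steady state, Δk = 0, so s·k^α = (n + δ)·k.
Rearranging, k^(1−α) = s / (n + δ).
k^0.57 = 0.14 / (0.021 + 0.032) = 0.14 / 0.053 = 2.6415
k* = 2.6415^(1/0.57) ≈ 5.4965

k* = 5.497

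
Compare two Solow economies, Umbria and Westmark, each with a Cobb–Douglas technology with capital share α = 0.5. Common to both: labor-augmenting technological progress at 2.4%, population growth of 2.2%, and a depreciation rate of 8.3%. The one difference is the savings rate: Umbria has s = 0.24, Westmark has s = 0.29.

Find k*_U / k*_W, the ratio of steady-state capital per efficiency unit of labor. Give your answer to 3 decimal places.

Steady-state k* = [s/(n + g + δ)]^(1/(1−α)), so the ratio is [ (s_U/(n + g + δ)_U) / (s_W/(n + g + δ)_W) ]^2.
s_U/(n + g + δ)_U = 0.24/0.129 = 1.8605; s_W/(n + g + δ)_W = 0.29/0.129 = 2.2481.
Ratio = (1.8605/2.2481)^2 = 0.8276^2 ≈ 0.6849

ratio ≈ 0.685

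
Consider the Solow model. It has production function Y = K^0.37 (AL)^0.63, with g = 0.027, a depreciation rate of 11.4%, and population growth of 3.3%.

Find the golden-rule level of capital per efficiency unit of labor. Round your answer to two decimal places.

The golden rule sets f'(k) = n + g + δ, i.e. α·k^(α−1) = n + g + δ.
So k^(1−α) = α / (n + g + δ) = 0.37 / 0.174 = 2.1264.
k_gold = 2.1264^(1/0.63) ≈ 3.3119

k_gold ≈ 3.31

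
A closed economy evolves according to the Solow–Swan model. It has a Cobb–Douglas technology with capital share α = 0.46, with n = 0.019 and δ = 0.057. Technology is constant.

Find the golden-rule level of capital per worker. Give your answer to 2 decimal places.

The golden rule sets f'(k) = n + δ, i.e. α·k^(α−1) = n + δ.
So k^(1−α) = α / (n + δ) = 0.46 / 0.076 = 6.0526.
k_gold = 6.0526^(1/0.54) ≈ 28.0570

k_gold ≈ 28.06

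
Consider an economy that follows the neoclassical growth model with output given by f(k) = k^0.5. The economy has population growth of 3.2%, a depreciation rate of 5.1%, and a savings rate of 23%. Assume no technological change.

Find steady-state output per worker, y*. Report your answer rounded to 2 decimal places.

y* ≈ 2.77

Steady state requires s·f(k) = (n + δ)·k, i.e. s·k^α = (n + δ)·k.
Rearranging, k^(1−α) = s / (n + δ).
k^0.5 = 0.23 / (0.032 + 0.051) = 0.23 / 0.083 = 2.7711
k* = 2.7711^(1/0.5) ≈ 7.6790
y* = (k*)^α = 7.6790^0.5 ≈ 2.7711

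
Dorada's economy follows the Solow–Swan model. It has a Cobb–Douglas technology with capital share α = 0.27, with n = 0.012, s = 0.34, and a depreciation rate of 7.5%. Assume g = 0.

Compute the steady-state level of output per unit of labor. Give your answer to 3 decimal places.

y* ≈ 1.656

Steady state requires s·f(k) = (n + δ)·k, i.e. s·k^α = (n + δ)·k.
Rearranging, k^(1−α) = s / (n + δ).
k^0.73 = 0.34 / (0.012 + 0.075) = 0.34 / 0.087 = 3.9080
k* = 3.9080^(1/0.73) ≈ 6.4699
y* = (k*)^α = 6.4699^0.27 ≈ 1.6556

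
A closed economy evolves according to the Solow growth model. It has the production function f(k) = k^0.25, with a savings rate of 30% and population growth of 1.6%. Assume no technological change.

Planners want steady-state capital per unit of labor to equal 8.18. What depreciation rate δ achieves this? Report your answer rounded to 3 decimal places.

In steady state, investment equals break-even investment: s·k^α = (n + δ)·k.
So s / (n + δ) = (k*)^(1−α) = 8.18^0.75 = 4.8369.
Therefore n + δ = s / 4.8369 = 0.30 / 4.8369 = 0.0620, so δ = 0.0620 − 0.016 = 0.0460.

δ ≈ 0.046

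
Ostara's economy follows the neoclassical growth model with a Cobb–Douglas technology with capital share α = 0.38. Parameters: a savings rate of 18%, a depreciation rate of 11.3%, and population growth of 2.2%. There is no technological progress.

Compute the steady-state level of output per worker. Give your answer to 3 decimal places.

y* ≈ 1.193

At the steady state, Δk = 0, so s·k^α = (n + δ)·k.
Dividing both sides by k: k^(1−α) = s / (n + δ).
k^0.62 = 0.18 / (0.022 + 0.113) = 0.18 / 0.135 = 1.3333
k* = 1.3333^(1/0.62) ≈ 1.5904
y* = (k*)^α = 1.5904^0.38 ≈ 1.1928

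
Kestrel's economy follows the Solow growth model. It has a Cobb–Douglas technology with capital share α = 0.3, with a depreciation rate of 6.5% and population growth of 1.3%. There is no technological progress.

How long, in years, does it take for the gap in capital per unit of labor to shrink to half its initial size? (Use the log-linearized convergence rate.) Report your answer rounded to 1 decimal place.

Near the steady state the convergence rate is λ = (1 − α)(n + δ).
λ = (1 − 0.3) × 0.078 = 0.7 × 0.078 = 0.0546
Half-life = ln 2 / λ = 0.6931 / 0.0546 ≈ 12.69 years

half-life ≈ 12.7 years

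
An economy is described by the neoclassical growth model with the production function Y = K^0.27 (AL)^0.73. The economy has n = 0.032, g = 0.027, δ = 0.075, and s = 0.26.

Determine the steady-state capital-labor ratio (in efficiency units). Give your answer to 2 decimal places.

At the steady state, Δk = 0, so s·k^α = (n + g + δ)·k.
Rearranging, k^(1−α) = s / (n + g + δ).
k^0.73 = 0.26 / (0.032 + 0.027 + 0.075) = 0.26 / 0.134 = 1.9403
k* = 1.9403^(1/0.73) ≈ 2.4794

k* = 2.48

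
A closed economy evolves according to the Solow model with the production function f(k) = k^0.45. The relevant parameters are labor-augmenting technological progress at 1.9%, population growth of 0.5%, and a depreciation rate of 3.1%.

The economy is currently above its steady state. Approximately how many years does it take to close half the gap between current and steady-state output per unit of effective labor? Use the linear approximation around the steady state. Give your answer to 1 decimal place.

Near the steady state the convergence rate is λ = (1 − α)(n + g + δ).
λ = (1 − 0.45) × 0.055 = 0.55 × 0.055 = 0.03025
Half-life = ln 2 / λ = 0.6931 / 0.03025 ≈ 22.91 years

about 22.9 years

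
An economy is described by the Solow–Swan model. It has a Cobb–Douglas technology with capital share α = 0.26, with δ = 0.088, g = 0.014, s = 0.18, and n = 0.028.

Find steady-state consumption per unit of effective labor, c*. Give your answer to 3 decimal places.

c* = 0.919

In steady state, investment equals break-even investment: s·k^α = (n + g + δ)·k.
Dividing both sides by k: k^(1−α) = s / (n + g + δ).
k^0.74 = 0.18 / (0.028 + 0.014 + 0.088) = 0.18 / 0.130 = 1.3846
k* = 1.3846^(1/0.74) ≈ 1.5523
y* = (k*)^α = 1.5523^0.26 ≈ 1.1211
c* = (1 − s)·y* = (1 − 0.18) × 1.1211 ≈ 0.9193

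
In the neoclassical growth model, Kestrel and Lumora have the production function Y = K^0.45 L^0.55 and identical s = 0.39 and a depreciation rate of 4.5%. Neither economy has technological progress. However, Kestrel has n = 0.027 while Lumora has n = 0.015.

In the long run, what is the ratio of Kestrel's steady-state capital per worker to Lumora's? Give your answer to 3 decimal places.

Steady-state k* = [s/(n + δ)]^(1/(1−α)), so the ratio is [ (s_K/(n + δ)_K) / (s_L/(n + δ)_L) ]^1.8182.
s_K/(n + δ)_K = 0.39/0.072 = 5.4167; s_L/(n + δ)_L = 0.39/0.060 = 6.5000.
Ratio = (5.4167/6.5000)^1.8182 = 0.8333^1.8182 ≈ 0.7178

k*_K / k*_L ≈ 0.718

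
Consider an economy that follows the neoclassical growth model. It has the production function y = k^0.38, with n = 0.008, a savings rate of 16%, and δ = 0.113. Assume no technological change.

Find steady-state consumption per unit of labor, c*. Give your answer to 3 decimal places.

In steady state, investment equals break-even investment: s·k^α = (n + δ)·k.
Dividing both sides by k: k^(1−α) = s / (n + δ).
k^0.62 = 0.16 / (0.008 + 0.113) = 0.16 / 0.121 = 1.3223
k* = 1.3223^(1/0.62) ≈ 1.5693
y* = (k*)^α = 1.5693^0.38 ≈ 1.1868
c* = (1 − s)·y* = (1 − 0.16) × 1.1868 ≈ 0.9969

c* ≈ 0.997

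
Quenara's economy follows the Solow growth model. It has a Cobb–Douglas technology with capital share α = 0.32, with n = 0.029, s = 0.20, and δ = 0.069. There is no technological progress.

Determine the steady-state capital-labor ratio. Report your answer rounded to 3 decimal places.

At the steady state, Δk = 0, so s·k^α = (n + δ)·k.
Rearranging, k^(1−α) = s / (n + δ).
k^0.68 = 0.20 / (0.029 + 0.069) = 0.20 / 0.098 = 2.0408
k* = 2.0408^(1/0.68) ≈ 2.8549

k* = 2.855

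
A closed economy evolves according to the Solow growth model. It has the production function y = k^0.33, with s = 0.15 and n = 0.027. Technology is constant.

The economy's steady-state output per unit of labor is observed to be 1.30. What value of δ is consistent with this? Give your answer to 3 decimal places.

In steady state, investment equals break-even investment: s·k^α = (n + δ)·k.
Since y* = [s/(n + δ)]^(α/(1−α)), we have s/(n + δ) = (y*)^((1−α)/α) = 1.30^2.0303 = 1.7035.
Therefore n + δ = s / 1.7035 = 0.15 / 1.7035 = 0.0881, so δ = 0.0881 − 0.027 = 0.0611.

δ ≈ 0.061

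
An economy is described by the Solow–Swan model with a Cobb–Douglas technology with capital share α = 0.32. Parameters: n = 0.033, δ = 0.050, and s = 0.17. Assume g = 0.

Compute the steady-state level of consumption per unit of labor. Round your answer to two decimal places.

c* ≈ 1.16

In steady state, investment equals break-even investment: s·k^α = (n + δ)·k.
Rearranging, k^(1−α) = s / (n + δ).
k^0.68 = 0.17 / (0.033 + 0.050) = 0.17 / 0.083 = 2.0482
k* = 2.0482^(1/0.68) ≈ 2.8701
y* = (k*)^α = 2.8701^0.32 ≈ 1.4013
c* = (1 − s)·y* = (1 − 0.17) × 1.4013 ≈ 1.1631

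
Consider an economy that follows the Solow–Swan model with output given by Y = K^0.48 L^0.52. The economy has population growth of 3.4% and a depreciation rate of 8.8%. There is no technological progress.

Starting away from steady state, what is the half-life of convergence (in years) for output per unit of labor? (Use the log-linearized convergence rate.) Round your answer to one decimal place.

Near the steady state the convergence rate is λ = (1 − α)(n + δ).
λ = (1 − 0.48) × 0.122 = 0.52 × 0.122 = 0.06344
Half-life = ln 2 / λ = 0.6931 / 0.06344 ≈ 10.93 years

t_½ ≈ 10.9 years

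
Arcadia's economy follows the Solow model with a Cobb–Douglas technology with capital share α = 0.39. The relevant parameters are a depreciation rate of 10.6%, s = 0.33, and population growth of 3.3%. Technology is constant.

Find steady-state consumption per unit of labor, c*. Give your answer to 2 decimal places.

c* = 1.16

In steady state, investment equals break-even investment: s·k^α = (n + δ)·k.
Dividing both sides by k: k^(1−α) = s / (n + δ).
k^0.61 = 0.33 / (0.033 + 0.106) = 0.33 / 0.139 = 2.3741
k* = 2.3741^(1/0.61) ≈ 4.1264
y* = (k*)^α = 4.1264^0.39 ≈ 1.7381
c* = (1 − s)·y* = (1 − 0.33) × 1.7381 ≈ 1.1645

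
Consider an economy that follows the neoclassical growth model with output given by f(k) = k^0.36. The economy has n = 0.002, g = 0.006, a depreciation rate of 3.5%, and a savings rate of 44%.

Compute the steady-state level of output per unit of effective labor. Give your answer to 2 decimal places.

In steady state, investment equals break-even investment: s·k^α = (n + g + δ)·k.
Rearranging, k^(1−α) = s / (n + g + δ).
k^0.64 = 0.44 / (0.002 + 0.006 + 0.035) = 0.44 / 0.043 = 10.2326
k* = 10.2326^(1/0.64) ≈ 37.8532
y* = (k*)^α = 37.8532^0.36 ≈ 3.6993

y* = 3.70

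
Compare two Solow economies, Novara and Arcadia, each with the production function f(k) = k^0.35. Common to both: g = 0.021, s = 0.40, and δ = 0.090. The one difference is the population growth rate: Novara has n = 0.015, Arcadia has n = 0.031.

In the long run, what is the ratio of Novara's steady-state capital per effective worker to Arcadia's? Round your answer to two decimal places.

Steady-state k* = [s/(n + g + δ)]^(1/(1−α)), so the ratio is [ (s_N/(n + g + δ)_N) / (s_A/(n + g + δ)_A) ]^1.5385.
s_N/(n + g + δ)_N = 0.40/0.126 = 3.1746; s_A/(n + g + δ)_A = 0.40/0.142 = 2.8169.
Ratio = (3.1746/2.8169)^1.5385 = 1.1270^1.5385 ≈ 1.2019

k*_N / k*_A ≈ 1.20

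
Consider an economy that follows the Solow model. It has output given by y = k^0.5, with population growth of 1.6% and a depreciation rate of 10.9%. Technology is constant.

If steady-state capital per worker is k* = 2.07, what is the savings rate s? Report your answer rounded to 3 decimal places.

s ≈ 0.180

Steady state requires s·f(k) = (n + δ)·k, i.e. s·k^α = (n + δ)·k.
So s / (n + δ) = (k*)^(1−α) = 2.07^0.5 = 1.4387.
Therefore s = 1.4387 × (n + δ) = 1.4387 × 0.125 = 0.1798.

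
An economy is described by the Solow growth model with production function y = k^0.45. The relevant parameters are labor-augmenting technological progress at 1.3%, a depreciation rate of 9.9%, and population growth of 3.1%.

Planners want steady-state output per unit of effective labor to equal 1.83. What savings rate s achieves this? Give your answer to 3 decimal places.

s ≈ 0.299

In steady state, investment equals break-even investment: s·k^α = (n + g + δ)·k.
Since y* = [s/(n + g + δ)]^(α/(1−α)), we have s/(n + g + δ) = (y*)^((1−α)/α) = 1.83^1.2222 = 2.0930.
Therefore s = 2.0930 × (n + g + δ) = 2.0930 × 0.143 = 0.2993.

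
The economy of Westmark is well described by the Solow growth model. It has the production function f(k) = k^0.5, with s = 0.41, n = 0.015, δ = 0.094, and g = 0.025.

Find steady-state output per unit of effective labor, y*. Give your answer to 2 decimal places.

Steady state requires s·f(k) = (n + g + δ)·k, i.e. s·k^α = (n + g + δ)·k.
Rearranging, k^(1−α) = s / (n + g + δ).
k^0.5 = 0.41 / (0.015 + 0.025 + 0.094) = 0.41 / 0.134 = 3.0597
k* = 3.0597^(1/0.5) ≈ 9.3618
y* = (k*)^α = 9.3618^0.5 ≈ 3.0597

y* ≈ 3.06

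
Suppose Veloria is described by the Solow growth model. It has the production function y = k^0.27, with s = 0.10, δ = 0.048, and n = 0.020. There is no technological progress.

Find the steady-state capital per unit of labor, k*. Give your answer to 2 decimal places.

In steady state, investment equals break-even investment: s·k^α = (n + δ)·k.
Dividing both sides by k: k^(1−α) = s / (n + δ).
k^0.73 = 0.10 / (0.020 + 0.048) = 0.10 / 0.068 = 1.4706
k* = 1.4706^(1/0.73) ≈ 1.6961

k* = 1.70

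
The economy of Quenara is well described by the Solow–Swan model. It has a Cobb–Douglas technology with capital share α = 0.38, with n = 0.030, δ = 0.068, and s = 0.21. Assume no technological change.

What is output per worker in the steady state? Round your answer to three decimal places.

In steady state, investment equals break-even investment: s·k^α = (n + δ)·k.
Rearranging, k^(1−α) = s / (n + δ).
k^0.62 = 0.21 / (0.030 + 0.068) = 0.21 / 0.098 = 2.1429
k* = 2.1429^(1/0.62) ≈ 3.4188
y* = (k*)^α = 3.4188^0.38 ≈ 1.5954

y* = 1.595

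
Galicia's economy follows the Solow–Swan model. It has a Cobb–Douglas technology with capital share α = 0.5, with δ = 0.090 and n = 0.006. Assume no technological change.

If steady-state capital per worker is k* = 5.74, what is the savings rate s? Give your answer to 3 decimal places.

s ≈ 0.230

In steady state, investment equals break-even investment: s·k^α = (n + δ)·k.
So s / (n + δ) = (k*)^(1−α) = 5.74^0.5 = 2.3958.
Therefore s = 2.3958 × (n + δ) = 2.3958 × 0.096 = 0.2300.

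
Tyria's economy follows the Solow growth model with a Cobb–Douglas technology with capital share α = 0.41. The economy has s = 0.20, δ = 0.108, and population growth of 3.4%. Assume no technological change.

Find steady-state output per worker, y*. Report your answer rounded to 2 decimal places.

At the steady state, Δk = 0, so s·k^α = (n + δ)·k.
Dividing both sides by k: k^(1−α) = s / (n + δ).
k^0.59 = 0.20 / (0.034 + 0.108) = 0.20 / 0.142 = 1.4085
k* = 1.4085^(1/0.59) ≈ 1.7870
y* = (k*)^α = 1.7870^0.41 ≈ 1.2687

y* ≈ 1.27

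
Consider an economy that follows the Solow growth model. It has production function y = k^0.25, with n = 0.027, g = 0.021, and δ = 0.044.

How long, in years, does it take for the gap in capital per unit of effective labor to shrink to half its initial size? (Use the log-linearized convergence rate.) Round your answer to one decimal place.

half-life ≈ 10.0 years

Near the steady state the convergence rate is λ = (1 − α)(n + g + δ).
λ = (1 − 0.25) × 0.092 = 0.75 × 0.092 = 0.0690
Half-life = ln 2 / λ = 0.6931 / 0.0690 ≈ 10.04 years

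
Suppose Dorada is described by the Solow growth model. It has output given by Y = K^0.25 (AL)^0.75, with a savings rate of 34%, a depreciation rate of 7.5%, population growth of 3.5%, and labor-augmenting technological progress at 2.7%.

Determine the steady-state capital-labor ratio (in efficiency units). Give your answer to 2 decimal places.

k* ≈ 3.36

Steady state requires s·f(k) = (n + g + δ)·k, i.e. s·k^α = (n + g + δ)·k.
Rearranging, k^(1−α) = s / (n + g + δ).
k^0.75 = 0.34 / (0.035 + 0.027 + 0.075) = 0.34 / 0.137 = 2.4818
k* = 2.4818^(1/0.75) ≈ 3.3601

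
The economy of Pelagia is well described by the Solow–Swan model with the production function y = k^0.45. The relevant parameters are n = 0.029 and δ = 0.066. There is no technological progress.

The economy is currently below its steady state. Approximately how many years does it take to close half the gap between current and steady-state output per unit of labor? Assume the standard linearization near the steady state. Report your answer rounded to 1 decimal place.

Near the steady state the convergence rate is λ = (1 − α)(n + δ).
λ = (1 − 0.45) × 0.095 = 0.55 × 0.095 = 0.05225
Half-life = ln 2 / λ = 0.6931 / 0.05225 ≈ 13.27 years

half-life ≈ 13.3 years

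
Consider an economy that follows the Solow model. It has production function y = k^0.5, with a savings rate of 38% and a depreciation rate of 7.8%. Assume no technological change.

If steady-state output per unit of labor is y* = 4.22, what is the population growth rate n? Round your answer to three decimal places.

In steady state, investment equals break-even investment: s·k^α = (n + δ)·k.
Since y* = [s/(n + δ)]^(α/(1−α)), we have s/(n + δ) = (y*)^((1−α)/α) = 4.22^1 = 4.2200.
Therefore n + δ = s / 4.2200 = 0.38 / 4.2200 = 0.0900, so n = 0.0900 − 0.078 = 0.0120.

n ≈ 0.012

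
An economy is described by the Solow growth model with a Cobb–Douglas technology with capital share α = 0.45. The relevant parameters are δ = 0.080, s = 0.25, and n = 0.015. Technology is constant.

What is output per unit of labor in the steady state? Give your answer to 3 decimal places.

At the steady state, Δk = 0, so s·k^α = (n + δ)·k.
Dividing both sides by k: k^(1−α) = s / (n + δ).
k^0.55 = 0.25 / (0.015 + 0.080) = 0.25 / 0.095 = 2.6316
k* = 2.6316^(1/0.55) ≈ 5.8081
y* = (k*)^α = 5.8081^0.45 ≈ 2.2071

y* ≈ 2.207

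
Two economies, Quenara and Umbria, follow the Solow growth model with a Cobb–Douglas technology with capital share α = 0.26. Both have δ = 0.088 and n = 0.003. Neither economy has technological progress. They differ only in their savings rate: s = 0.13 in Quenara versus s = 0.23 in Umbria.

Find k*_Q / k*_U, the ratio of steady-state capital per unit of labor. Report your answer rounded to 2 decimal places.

Steady-state k* = [s/(n + δ)]^(1/(1−α)), so the ratio is [ (s_Q/(n + δ)_Q) / (s_U/(n + δ)_U) ]^1.3514.
s_Q/(n + δ)_Q = 0.13/0.091 = 1.4286; s_U/(n + δ)_U = 0.23/0.091 = 2.5275.
Ratio = (1.4286/2.5275)^1.3514 = 0.5652^1.3514 ≈ 0.4625

ratio ≈ 0.46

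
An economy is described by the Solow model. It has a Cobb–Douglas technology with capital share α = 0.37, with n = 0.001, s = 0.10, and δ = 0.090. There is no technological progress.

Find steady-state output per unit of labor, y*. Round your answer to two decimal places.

In steady state, investment equals break-even investment: s·k^α = (n + δ)·k.
Rearranging, k^(1−α) = s / (n + δ).
k^0.63 = 0.10 / (0.001 + 0.090) = 0.10 / 0.091 = 1.0989
k* = 1.0989^(1/0.63) ≈ 1.1615
y* = (k*)^α = 1.1615^0.37 ≈ 1.0570

y* ≈ 1.06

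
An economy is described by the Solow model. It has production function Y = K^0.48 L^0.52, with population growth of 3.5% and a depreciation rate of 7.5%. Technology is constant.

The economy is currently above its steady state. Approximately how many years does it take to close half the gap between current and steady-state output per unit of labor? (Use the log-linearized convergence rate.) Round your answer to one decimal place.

t_½ ≈ 12.1 years

Near the steady state the convergence rate is λ = (1 − α)(n + δ).
λ = (1 − 0.48) × 0.110 = 0.52 × 0.110 = 0.0572
Half-life = ln 2 / λ = 0.6931 / 0.0572 ≈ 12.12 years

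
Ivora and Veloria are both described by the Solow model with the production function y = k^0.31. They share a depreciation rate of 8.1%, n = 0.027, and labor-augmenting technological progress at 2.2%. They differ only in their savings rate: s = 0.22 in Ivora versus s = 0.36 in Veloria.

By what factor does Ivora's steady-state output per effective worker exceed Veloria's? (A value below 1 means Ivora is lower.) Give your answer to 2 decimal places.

Steady-state y* = [s/(n + g + δ)]^(α/(1−α)), so the ratio is [ (s_I/(n + g + δ)_I) / (s_V/(n + g + δ)_V) ]^0.4493.
s_I/(n + g + δ)_I = 0.22/0.130 = 1.6923; s_V/(n + g + δ)_V = 0.36/0.130 = 2.7692.
Ratio = (1.6923/2.7692)^0.4493 = 0.6111^0.4493 ≈ 0.8015

y*_I / y*_V ≈ 0.80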